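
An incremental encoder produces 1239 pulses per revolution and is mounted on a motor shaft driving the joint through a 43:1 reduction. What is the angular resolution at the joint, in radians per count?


counts per rev = 1239
effective counts at joint = 1239 * 43 = 53277
resolution = 2*pi / 53277
= 1.1793e-04 rad/count


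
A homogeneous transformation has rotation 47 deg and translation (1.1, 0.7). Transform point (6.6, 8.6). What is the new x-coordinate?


x' = cos(theta)*px - sin(theta)*py + tx
= 0.682*6.6 - 0.7314*8.6 + 1.1
= -0.6885


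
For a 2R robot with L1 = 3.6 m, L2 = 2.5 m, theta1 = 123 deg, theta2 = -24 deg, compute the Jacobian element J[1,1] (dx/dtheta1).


J[1,1] = -L1*sin(t1) - L2*sin(t1+t2)
= -3.6*sin(123) - 2.5*sin(99)
= -5.4884


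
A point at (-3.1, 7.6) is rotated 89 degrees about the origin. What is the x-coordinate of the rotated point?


x' = x*cos(theta) - y*sin(theta)
cos(89 deg) = 0.0175, sin(89 deg) = 0.9998
x' = -3.1 * 0.0175 - 7.6 * 0.9998
= -0.0541 - 7.5988
= -7.6529


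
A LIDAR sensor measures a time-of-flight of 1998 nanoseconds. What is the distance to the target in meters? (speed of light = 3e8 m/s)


tof = 1998 ns = 1.998e-06 s
dist = c * tof / 2
= 3e8 * 1.998e-06 / 2
= 299.7 m


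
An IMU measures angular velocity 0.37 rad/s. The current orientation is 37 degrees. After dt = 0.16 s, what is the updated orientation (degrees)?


delta_theta = w * dt = 0.37 * 0.16 = 0.0592 rad
= 3.3919 deg
theta_new = 37 + 3.3919 = 40.3919 deg


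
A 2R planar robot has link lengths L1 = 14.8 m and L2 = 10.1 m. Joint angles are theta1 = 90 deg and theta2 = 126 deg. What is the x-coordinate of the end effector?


Convert angles to radians: theta1 = 1.5708, theta2 = 2.1991
x = L1*cos(theta1) + L2*cos(theta1+theta2)
x = 0.0 + -8.1711
x = -8.1711


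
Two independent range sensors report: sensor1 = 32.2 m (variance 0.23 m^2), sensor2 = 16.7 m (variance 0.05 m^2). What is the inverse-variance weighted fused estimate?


w1 = (1/var1) / (1/var1 + 1/var2)
   = 4.3478 / (4.3478 + 20.0) = 0.1786
w2 = 1 - w1 = 0.8214
fused = w1*s1 + w2*s2 = 5.75 + 13.7179
= 19.4679 m


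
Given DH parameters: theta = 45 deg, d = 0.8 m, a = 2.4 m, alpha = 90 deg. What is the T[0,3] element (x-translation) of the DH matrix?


T[0,3] = a * cos(theta)
= 2.4 * cos(45 deg)
= 2.4 * 0.7071
= 1.6971


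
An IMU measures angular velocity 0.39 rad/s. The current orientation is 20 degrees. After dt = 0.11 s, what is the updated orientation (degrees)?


delta_theta = w * dt = 0.39 * 0.11 = 0.0429 rad
= 2.458 deg
theta_new = 20 + 2.458 = 22.458 deg


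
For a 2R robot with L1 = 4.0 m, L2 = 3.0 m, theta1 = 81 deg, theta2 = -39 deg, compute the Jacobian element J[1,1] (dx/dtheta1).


J[1,1] = -L1*sin(t1) - L2*sin(t1+t2)
= -4.0*sin(81) - 3.0*sin(42)
= -5.9581


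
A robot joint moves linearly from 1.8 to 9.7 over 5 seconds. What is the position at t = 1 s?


s = t/T = 1/5 = 0.2
p(t) = p0 + (pf-p0)*s
= 1.8 + (9.7 - 1.8) * 0.2
= 3.38


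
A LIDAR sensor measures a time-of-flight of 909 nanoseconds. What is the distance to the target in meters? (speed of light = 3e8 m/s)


tof = 909 ns = 9.09e-07 s
dist = c * tof / 2
= 3e8 * 9.09e-07 / 2
= 136.35 m


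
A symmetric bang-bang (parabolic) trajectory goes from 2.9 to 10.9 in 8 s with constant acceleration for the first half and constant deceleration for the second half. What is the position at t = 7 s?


Symmetric rest-to-rest: each phase covers (pf-p0)/2 in time T/2. 0.5*a*(T/2)^2 = (pf-p0)/2 => a = 4*(pf-p0)/T^2
a = 4*(10.9-2.9)/8^2 = 0.5
t = 7 is in the deceleration phase (t > T/2).
p = pf - 0.5*a*(T-t)^2 = 10.9 - 0.5*0.5*1^2
= 10.65


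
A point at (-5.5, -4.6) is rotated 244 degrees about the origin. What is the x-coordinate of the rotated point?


x' = x*cos(theta) - y*sin(theta)
cos(244 deg) = -0.4384, sin(244 deg) = -0.8988
x' = -5.5 * -0.4384 - -4.6 * -0.8988
= 2.411 - 4.1345
= -1.7234


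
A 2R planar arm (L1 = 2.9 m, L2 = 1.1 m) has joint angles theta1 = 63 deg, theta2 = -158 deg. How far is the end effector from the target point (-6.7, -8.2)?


End effector via forward kinematics:
x = L1*cos(t1) + L2*cos(t1+t2) = 1.2207
y = L1*sin(t1) + L2*sin(t1+t2) = 1.4881
Distance to target:
d = sqrt((-6.7 - 1.2207)^2 + (-8.2 - 1.4881)^2)
= sqrt(62.7375 + 93.8594)
= 12.5139 m


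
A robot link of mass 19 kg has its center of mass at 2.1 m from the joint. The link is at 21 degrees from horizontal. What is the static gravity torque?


tau = m*g*L*cos(angle)
= 19 * 9.81 * 2.1 * cos(21 deg)
= 19 * 9.81 * 2.1 * 0.9336
= 365.4211 Nm


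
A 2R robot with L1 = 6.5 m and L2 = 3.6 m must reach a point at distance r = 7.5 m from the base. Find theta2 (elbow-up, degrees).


cos(theta2) = (r^2 - L1^2 - L2^2) / (2*L1*L2)
cos(theta2) = (56.25 - 42.25 - 12.96) / 46.8
cos(theta2) = 0.022222
theta2 = 88.7267 degrees


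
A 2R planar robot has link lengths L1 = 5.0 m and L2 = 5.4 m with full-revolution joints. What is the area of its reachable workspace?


r_max = L1 + L2 = 10.4 m
r_min = |L1 - L2| = 0.4 m
Area = pi*(r_max^2 - r_min^2)
= pi*(108.16 - 0.16)
= pi * 108.0
= 339.292 m^2


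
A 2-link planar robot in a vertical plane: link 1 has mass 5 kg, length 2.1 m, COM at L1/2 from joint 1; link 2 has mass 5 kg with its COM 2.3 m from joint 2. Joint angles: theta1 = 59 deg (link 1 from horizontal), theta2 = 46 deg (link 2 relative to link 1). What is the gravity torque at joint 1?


Horizontal distance from joint 1 to link-1 COM:
  x_c1 = (L1/2)*cos(t1) = 1.05 * 0.515 = 0.5408 m
Horizontal distance from joint 1 to link-2 COM:
  x_c2 = L1*cos(t1) + Lc2*cos(t1+t2)
       = 2.1*0.515 + 2.3*-0.2588 = 0.4863 m
tau1 = m1*g*x_c1 + m2*g*x_c2
     = 5*9.81*0.5408 + 5*9.81*0.4863
     = 26.5257 + 23.8528
     = 50.3786 Nm


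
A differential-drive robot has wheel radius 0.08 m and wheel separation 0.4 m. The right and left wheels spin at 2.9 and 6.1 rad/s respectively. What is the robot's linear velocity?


vR = r*wR = 0.08*2.9 = 0.232 m/s
vL = r*wL = 0.08*6.1 = 0.488 m/s
v = (vR+vL)/2 = 0.36 m/s
omega = (vR-vL)/L = -0.64 rad/s
linear velocity = 0.36 m/s


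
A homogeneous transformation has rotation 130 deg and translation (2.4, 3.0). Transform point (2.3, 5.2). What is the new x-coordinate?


x' = cos(theta)*px - sin(theta)*py + tx
= -0.6428*2.3 - 0.766*5.2 + 2.4
= -3.0618


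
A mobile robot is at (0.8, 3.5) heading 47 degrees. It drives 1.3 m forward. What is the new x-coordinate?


x_new = x0 + d*cos(theta)
= 0.8 + 1.3*cos(47)
= 0.8 + 0.8866
= 1.6866


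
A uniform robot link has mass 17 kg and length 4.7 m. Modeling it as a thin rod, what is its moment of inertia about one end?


I = (1/3) * m * L^2
= (1/3) * 17 * 4.7^2
= 0.333333 * 17 * 22.09
= 125.1767 kg*m^2


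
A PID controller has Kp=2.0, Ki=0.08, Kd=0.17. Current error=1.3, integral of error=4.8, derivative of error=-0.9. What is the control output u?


u = Kp*e + Ki*int(e) + Kd*de/dt
= 2.0*1.3 + 0.08*4.8 + 0.17*(-0.9)
= 2.6 + 0.384 + -0.153
= 2.831


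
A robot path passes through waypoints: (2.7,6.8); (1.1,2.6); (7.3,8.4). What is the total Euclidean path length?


Segment lengths:
  seg1 = sqrt((-1.6)^2 + (-4.2)^2) = 4.4944
  seg2 = sqrt((6.2)^2 + (5.8)^2) = 8.49
Total = 12.9844


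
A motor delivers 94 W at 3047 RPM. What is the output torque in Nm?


omega = 3047 * 2*pi/60 = 319.0811 rad/s
tau = P / omega = 94 / 319.0811
= 0.2946 Nm


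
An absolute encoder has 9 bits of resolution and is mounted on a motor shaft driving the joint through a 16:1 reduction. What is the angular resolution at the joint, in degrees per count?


counts = 2^9 = 512
effective counts at joint = 512 * 16 = 8192
resolution = 360 / 8192
= 0.0439 deg/count


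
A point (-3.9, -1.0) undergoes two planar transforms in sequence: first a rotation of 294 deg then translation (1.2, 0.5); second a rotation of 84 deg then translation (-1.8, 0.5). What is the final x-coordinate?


After transform 1:
x1 = cos(294)*-3.9 - sin(294)*-1.0 + 1.2 = -1.2998
y1 = sin(294)*-3.9 + cos(294)*-1.0 + 0.5 = 3.6561
After transform 2:
x2 = cos(84)*-1.2998 - sin(84)*3.6561 + -1.8
= -5.5719


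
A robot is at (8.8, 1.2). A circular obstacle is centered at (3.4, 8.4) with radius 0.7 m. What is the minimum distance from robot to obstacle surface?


center_dist = sqrt((8.8-3.4)^2 + (1.2-8.4)^2)
= sqrt(29.16 + 51.84)
= 9.0
min_dist = center_dist - radius = 9.0 - 0.7 = 8.3 m


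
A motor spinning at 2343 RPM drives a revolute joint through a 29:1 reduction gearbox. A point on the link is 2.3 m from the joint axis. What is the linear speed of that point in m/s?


omega_motor = 2343 * 2*pi/60 = 245.3584 rad/s
omega_joint = omega_motor / 29 = 8.4606 rad/s
v = omega_joint * r = 8.4606 * 2.3
= 19.4595 m/s


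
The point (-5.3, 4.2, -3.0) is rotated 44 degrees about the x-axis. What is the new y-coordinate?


Rotation about x-axis: y' = y*cos(theta) - z*sin(theta)
= 4.2 * 0.7193 - -3.0 * 0.6947
= 5.1052


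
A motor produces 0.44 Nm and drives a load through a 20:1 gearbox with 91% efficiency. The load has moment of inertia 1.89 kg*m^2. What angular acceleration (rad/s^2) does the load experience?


tau_out = tau_motor * N * eta
= 0.44 * 20 * 0.91 = 8.008 Nm
alpha = tau_out / I = 8.008 / 1.89
= 4.237 rad/s^2


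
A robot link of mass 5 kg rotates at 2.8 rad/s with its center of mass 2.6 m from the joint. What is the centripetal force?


F = m * omega^2 * r
= 5 * 2.8^2 * 2.6
= 5 * 7.84 * 2.6
= 101.92 N


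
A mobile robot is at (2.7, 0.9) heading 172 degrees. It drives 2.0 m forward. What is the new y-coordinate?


y_new = y0 + d*sin(theta)
= 0.9 + 2.0*sin(172)
= 0.9 + 0.2783
= 1.1783


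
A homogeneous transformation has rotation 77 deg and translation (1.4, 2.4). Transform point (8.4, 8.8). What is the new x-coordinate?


x' = cos(theta)*px - sin(theta)*py + tx
= 0.225*8.4 - 0.9744*8.8 + 1.4
= -5.2849


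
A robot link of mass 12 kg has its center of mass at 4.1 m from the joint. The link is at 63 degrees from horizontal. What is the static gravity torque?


tau = m*g*L*cos(angle)
= 12 * 9.81 * 4.1 * cos(63 deg)
= 12 * 9.81 * 4.1 * 0.454
= 219.1194 Nm


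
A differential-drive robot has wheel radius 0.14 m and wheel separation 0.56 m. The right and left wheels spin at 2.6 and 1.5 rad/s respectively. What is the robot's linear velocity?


vR = r*wR = 0.14*2.6 = 0.364 m/s
vL = r*wL = 0.14*1.5 = 0.21 m/s
v = (vR+vL)/2 = 0.287 m/s
omega = (vR-vL)/L = 0.275 rad/s
linear velocity = 0.287 m/s


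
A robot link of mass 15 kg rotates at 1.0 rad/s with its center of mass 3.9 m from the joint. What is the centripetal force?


F = m * omega^2 * r
= 15 * 1.0^2 * 3.9
= 15 * 1.0 * 3.9
= 58.5 N


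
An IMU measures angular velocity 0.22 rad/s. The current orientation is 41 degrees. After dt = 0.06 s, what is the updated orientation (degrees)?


delta_theta = w * dt = 0.22 * 0.06 = 0.0132 rad
= 0.7563 deg
theta_new = 41 + 0.7563 = 41.7563 deg


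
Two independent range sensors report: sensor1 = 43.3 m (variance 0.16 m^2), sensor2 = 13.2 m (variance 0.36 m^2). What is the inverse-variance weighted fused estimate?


w1 = (1/var1) / (1/var1 + 1/var2)
   = 6.25 / (6.25 + 2.7778) = 0.6923
w2 = 1 - w1 = 0.3077
fused = w1*s1 + w2*s2 = 29.9769 + 4.0615
= 34.0385 m


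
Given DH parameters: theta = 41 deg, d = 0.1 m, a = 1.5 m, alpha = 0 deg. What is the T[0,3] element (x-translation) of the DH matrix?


T[0,3] = a * cos(theta)
= 1.5 * cos(41 deg)
= 1.5 * 0.7547
= 1.1321


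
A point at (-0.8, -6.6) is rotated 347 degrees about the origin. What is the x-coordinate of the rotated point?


x' = x*cos(theta) - y*sin(theta)
cos(347 deg) = 0.9744, sin(347 deg) = -0.225
x' = -0.8 * 0.9744 - -6.6 * -0.225
= -0.7795 - 1.4847
= -2.2642


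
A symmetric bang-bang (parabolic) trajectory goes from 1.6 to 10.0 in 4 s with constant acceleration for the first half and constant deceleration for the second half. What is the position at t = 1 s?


Symmetric rest-to-rest: each phase covers (pf-p0)/2 in time T/2. 0.5*a*(T/2)^2 = (pf-p0)/2 => a = 4*(pf-p0)/T^2
a = 4*(10.0-1.6)/4^2 = 2.1
t = 1 is in the acceleration phase (t <= T/2).
p = p0 + 0.5*a*t^2 = 1.6 + 0.5*2.1*1^2
= 2.65


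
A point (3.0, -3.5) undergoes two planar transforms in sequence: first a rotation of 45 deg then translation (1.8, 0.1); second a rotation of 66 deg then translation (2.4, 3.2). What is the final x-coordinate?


After transform 1:
x1 = cos(45)*3.0 - sin(45)*-3.5 + 1.8 = 6.3962
y1 = sin(45)*3.0 + cos(45)*-3.5 + 0.1 = -0.2536
After transform 2:
x2 = cos(66)*6.3962 - sin(66)*-0.2536 + 2.4
= 5.2332


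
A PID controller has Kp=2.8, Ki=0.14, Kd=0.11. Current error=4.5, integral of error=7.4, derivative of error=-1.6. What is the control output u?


u = Kp*e + Ki*int(e) + Kd*de/dt
= 2.8*4.5 + 0.14*7.4 + 0.11*(-1.6)
= 12.6 + 1.036 + -0.176
= 13.46


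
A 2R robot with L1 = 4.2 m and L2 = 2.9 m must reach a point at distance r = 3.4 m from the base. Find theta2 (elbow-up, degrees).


cos(theta2) = (r^2 - L1^2 - L2^2) / (2*L1*L2)
cos(theta2) = (11.56 - 17.64 - 8.41) / 24.36
cos(theta2) = -0.594828
theta2 = 126.5003 degrees


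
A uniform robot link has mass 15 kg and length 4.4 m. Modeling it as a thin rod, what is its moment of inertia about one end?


I = (1/3) * m * L^2
= (1/3) * 15 * 4.4^2
= 0.333333 * 15 * 19.36
= 96.8 kg*m^2


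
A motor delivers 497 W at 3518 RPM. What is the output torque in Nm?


omega = 3518 * 2*pi/60 = 368.4041 rad/s
tau = P / omega = 497 / 368.4041
= 1.3491 Nm


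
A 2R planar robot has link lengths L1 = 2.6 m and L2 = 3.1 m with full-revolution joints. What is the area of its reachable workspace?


r_max = L1 + L2 = 5.7 m
r_min = |L1 - L2| = 0.5 m
Area = pi*(r_max^2 - r_min^2)
= pi*(32.49 - 0.25)
= pi * 32.24
= 101.2849 m^2


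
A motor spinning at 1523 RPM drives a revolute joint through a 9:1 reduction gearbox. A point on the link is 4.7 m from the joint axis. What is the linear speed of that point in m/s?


omega_motor = 1523 * 2*pi/60 = 159.4882 rad/s
omega_joint = omega_motor / 9 = 17.7209 rad/s
v = omega_joint * r = 17.7209 * 4.7
= 83.2883 m/s


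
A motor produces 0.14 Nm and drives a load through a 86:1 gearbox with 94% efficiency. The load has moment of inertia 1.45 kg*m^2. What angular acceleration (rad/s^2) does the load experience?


tau_out = tau_motor * N * eta
= 0.14 * 86 * 0.94 = 11.3176 Nm
alpha = tau_out / I = 11.3176 / 1.45
= 7.8052 rad/s^2


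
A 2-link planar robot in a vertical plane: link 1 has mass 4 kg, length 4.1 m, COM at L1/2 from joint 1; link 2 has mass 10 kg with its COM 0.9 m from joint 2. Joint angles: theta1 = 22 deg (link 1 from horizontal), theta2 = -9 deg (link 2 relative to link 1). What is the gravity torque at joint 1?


Horizontal distance from joint 1 to link-1 COM:
  x_c1 = (L1/2)*cos(t1) = 2.05 * 0.9272 = 1.9007 m
Horizontal distance from joint 1 to link-2 COM:
  x_c2 = L1*cos(t1) + Lc2*cos(t1+t2)
       = 4.1*0.9272 + 0.9*0.9744 = 4.6784 m
tau1 = m1*g*x_c1 + m2*g*x_c2
     = 4*9.81*1.9007 + 10*9.81*4.6784
     = 74.5845 + 458.9498
     = 533.5343 Nm


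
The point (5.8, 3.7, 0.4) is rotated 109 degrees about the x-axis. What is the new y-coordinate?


Rotation about x-axis: y' = y*cos(theta) - z*sin(theta)
= 3.7 * -0.3256 - 0.4 * 0.9455
= -1.5828


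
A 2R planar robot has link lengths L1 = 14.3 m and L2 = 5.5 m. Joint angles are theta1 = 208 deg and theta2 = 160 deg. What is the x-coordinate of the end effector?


Convert angles to radians: theta1 = 3.6303, theta2 = 2.7925
x = L1*cos(theta1) + L2*cos(theta1+theta2)
x = -12.6262 + 5.4465
x = -7.1797


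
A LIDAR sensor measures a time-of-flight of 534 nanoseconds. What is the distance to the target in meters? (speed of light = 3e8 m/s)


tof = 534 ns = 5.34e-07 s
dist = c * tof / 2
= 3e8 * 5.34e-07 / 2
= 80.1 m


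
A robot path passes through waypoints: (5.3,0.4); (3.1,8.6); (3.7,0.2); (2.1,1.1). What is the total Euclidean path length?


Segment lengths:
  seg1 = sqrt((-2.2)^2 + (8.2)^2) = 8.49
  seg2 = sqrt((0.6)^2 + (-8.4)^2) = 8.4214
  seg3 = sqrt((-1.6)^2 + (0.9)^2) = 1.8358
Total = 18.7472


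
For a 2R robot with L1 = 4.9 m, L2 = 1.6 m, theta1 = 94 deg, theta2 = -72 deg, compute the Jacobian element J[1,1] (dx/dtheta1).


J[1,1] = -L1*sin(t1) - L2*sin(t1+t2)
= -4.9*sin(94) - 1.6*sin(22)
= -5.4874


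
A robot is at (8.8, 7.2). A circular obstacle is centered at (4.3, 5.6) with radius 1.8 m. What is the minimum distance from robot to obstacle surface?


center_dist = sqrt((8.8-4.3)^2 + (7.2-5.6)^2)
= sqrt(20.25 + 2.56)
= 4.776
min_dist = center_dist - radius = 4.776 - 1.8 = 2.976 m


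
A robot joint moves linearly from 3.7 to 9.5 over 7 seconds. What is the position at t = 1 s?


s = t/T = 1/7 = 0.1429
p(t) = p0 + (pf-p0)*s
= 3.7 + (9.5 - 3.7) * 0.1429
= 4.5286


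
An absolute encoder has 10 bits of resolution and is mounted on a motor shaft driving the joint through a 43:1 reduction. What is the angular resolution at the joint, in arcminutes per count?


counts = 2^10 = 1024
effective counts at joint = 1024 * 43 = 44032
resolution = 360*60 / 44032
= 0.4906 arcmin/count


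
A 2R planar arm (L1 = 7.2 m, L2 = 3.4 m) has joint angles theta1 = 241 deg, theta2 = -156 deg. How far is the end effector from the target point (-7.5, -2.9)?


End effector via forward kinematics:
x = L1*cos(t1) + L2*cos(t1+t2) = -3.1943
y = L1*sin(t1) + L2*sin(t1+t2) = -2.9102
Distance to target:
d = sqrt((-7.5 - -3.1943)^2 + (-2.9 - -2.9102)^2)
= sqrt(18.5391 + 0.0001)
= 4.3057 m


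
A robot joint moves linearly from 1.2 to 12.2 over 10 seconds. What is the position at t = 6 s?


s = t/T = 6/10 = 0.6
p(t) = p0 + (pf-p0)*s
= 1.2 + (12.2 - 1.2) * 0.6
= 7.8


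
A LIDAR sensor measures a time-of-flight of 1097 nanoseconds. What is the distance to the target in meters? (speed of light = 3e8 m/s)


tof = 1097 ns = 1.097e-06 s
dist = c * tof / 2
= 3e8 * 1.097e-06 / 2
= 164.55 m


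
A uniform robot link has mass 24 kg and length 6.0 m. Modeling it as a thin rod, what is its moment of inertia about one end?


I = (1/3) * m * L^2
= (1/3) * 24 * 6.0^2
= 0.333333 * 24 * 36.0
= 288.0 kg*m^2


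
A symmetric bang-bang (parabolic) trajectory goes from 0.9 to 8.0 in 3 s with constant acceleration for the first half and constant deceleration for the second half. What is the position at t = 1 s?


Symmetric rest-to-rest: each phase covers (pf-p0)/2 in time T/2. 0.5*a*(T/2)^2 = (pf-p0)/2 => a = 4*(pf-p0)/T^2
a = 4*(8.0-0.9)/3^2 = 3.1556
t = 1 is in the acceleration phase (t <= T/2).
p = p0 + 0.5*a*t^2 = 0.9 + 0.5*3.1556*1^2
= 2.4778


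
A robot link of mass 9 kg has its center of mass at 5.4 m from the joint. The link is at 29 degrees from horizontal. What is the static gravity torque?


tau = m*g*L*cos(angle)
= 9 * 9.81 * 5.4 * cos(29 deg)
= 9 * 9.81 * 5.4 * 0.8746
= 416.9889 Nm


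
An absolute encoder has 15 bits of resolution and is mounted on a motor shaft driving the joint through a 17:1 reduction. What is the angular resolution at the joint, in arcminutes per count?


counts = 2^15 = 32768
effective counts at joint = 32768 * 17 = 557056
resolution = 360*60 / 557056
= 0.0388 arcmin/count


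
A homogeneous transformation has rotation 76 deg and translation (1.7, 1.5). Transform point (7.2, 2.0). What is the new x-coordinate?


x' = cos(theta)*px - sin(theta)*py + tx
= 0.2419*7.2 - 0.9703*2.0 + 1.7
= 1.5012


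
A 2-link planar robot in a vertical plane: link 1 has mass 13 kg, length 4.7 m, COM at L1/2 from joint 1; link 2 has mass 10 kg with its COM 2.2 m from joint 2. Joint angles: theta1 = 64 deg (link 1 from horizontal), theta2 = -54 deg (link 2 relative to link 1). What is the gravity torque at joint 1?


Horizontal distance from joint 1 to link-1 COM:
  x_c1 = (L1/2)*cos(t1) = 2.35 * 0.4384 = 1.0302 m
Horizontal distance from joint 1 to link-2 COM:
  x_c2 = L1*cos(t1) + Lc2*cos(t1+t2)
       = 4.7*0.4384 + 2.2*0.9848 = 4.2269 m
tau1 = m1*g*x_c1 + m2*g*x_c2
     = 13*9.81*1.0302 + 10*9.81*4.2269
     = 131.3779 + 414.661
     = 546.0389 Nm


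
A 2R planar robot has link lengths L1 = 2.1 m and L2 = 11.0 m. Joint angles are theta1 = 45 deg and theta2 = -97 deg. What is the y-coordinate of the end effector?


Convert angles to radians: theta1 = 0.7854, theta2 = -1.693
y = L1*sin(theta1) + L2*sin(theta1+theta2)
y = 1.4849 + -8.6681
y = -7.1832


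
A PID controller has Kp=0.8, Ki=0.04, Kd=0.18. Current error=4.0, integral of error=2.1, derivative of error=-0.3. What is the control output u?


u = Kp*e + Ki*int(e) + Kd*de/dt
= 0.8*4.0 + 0.04*2.1 + 0.18*(-0.3)
= 3.2 + 0.084 + -0.054
= 3.23


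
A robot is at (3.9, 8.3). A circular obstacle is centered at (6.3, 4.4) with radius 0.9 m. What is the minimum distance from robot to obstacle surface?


center_dist = sqrt((3.9-6.3)^2 + (8.3-4.4)^2)
= sqrt(5.76 + 15.21)
= 4.5793
min_dist = center_dist - radius = 4.5793 - 0.9 = 3.6793 m


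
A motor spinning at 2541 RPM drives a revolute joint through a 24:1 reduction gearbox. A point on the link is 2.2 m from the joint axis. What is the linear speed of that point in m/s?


omega_motor = 2541 * 2*pi/60 = 266.0929 rad/s
omega_joint = omega_motor / 24 = 11.0872 rad/s
v = omega_joint * r = 11.0872 * 2.2
= 24.3918 m/s


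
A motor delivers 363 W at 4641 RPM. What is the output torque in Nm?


omega = 4641 * 2*pi/60 = 486.0044 rad/s
tau = P / omega = 363 / 486.0044
= 0.7469 Nm


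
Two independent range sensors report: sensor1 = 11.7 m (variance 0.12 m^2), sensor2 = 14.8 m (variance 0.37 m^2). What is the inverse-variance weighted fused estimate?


w1 = (1/var1) / (1/var1 + 1/var2)
   = 8.3333 / (8.3333 + 2.7027) = 0.7551
w2 = 1 - w1 = 0.2449
fused = w1*s1 + w2*s2 = 8.8347 + 3.6245
= 12.4592 m


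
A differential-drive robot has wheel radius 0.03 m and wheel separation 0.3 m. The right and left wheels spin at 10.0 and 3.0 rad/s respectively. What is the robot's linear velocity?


vR = r*wR = 0.03*10.0 = 0.3 m/s
vL = r*wL = 0.03*3.0 = 0.09 m/s
v = (vR+vL)/2 = 0.195 m/s
omega = (vR-vL)/L = 0.7 rad/s
linear velocity = 0.195 m/s


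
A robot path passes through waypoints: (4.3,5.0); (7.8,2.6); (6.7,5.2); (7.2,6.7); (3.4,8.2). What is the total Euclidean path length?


Segment lengths:
  seg1 = sqrt((3.5)^2 + (-2.4)^2) = 4.2438
  seg2 = sqrt((-1.1)^2 + (2.6)^2) = 2.8231
  seg3 = sqrt((0.5)^2 + (1.5)^2) = 1.5811
  seg4 = sqrt((-3.8)^2 + (1.5)^2) = 4.0853
Total = 12.7334


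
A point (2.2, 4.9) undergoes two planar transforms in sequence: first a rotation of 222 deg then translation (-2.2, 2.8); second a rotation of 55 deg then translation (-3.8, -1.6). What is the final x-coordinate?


After transform 1:
x1 = cos(222)*2.2 - sin(222)*4.9 + -2.2 = -0.5562
y1 = sin(222)*2.2 + cos(222)*4.9 + 2.8 = -2.3135
After transform 2:
x2 = cos(55)*-0.5562 - sin(55)*-2.3135 + -3.8
= -2.2239


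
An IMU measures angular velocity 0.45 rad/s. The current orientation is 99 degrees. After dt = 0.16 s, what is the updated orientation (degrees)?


delta_theta = w * dt = 0.45 * 0.16 = 0.072 rad
= 4.1253 deg
theta_new = 99 + 4.1253 = 103.1253 deg


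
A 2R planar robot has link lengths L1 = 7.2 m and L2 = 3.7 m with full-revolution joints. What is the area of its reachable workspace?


r_max = L1 + L2 = 10.9 m
r_min = |L1 - L2| = 3.5 m
Area = pi*(r_max^2 - r_min^2)
= pi*(118.81 - 12.25)
= pi * 106.56
= 334.7681 m^2


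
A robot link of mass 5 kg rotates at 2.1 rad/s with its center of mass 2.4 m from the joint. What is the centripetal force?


F = m * omega^2 * r
= 5 * 2.1^2 * 2.4
= 5 * 4.41 * 2.4
= 52.92 N


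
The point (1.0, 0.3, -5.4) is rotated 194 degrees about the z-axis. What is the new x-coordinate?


Rotation about z-axis: x' = x*cos(theta) - y*sin(theta)
= 1.0 * -0.9703 - 0.3 * -0.2419
= -0.8977


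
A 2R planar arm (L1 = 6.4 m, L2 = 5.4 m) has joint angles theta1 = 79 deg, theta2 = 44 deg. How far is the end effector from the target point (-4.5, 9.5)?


End effector via forward kinematics:
x = L1*cos(t1) + L2*cos(t1+t2) = -1.7199
y = L1*sin(t1) + L2*sin(t1+t2) = 10.8112
Distance to target:
d = sqrt((-4.5 - -1.7199)^2 + (9.5 - 10.8112)^2)
= sqrt(7.7291 + 1.7193)
= 3.0738 m


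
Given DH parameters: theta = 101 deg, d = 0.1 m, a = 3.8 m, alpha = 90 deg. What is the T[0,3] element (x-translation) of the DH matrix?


T[0,3] = a * cos(theta)
= 3.8 * cos(101 deg)
= 3.8 * -0.1908
= -0.7251


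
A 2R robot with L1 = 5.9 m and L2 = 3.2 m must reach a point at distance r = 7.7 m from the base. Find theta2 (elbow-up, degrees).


cos(theta2) = (r^2 - L1^2 - L2^2) / (2*L1*L2)
cos(theta2) = (59.29 - 34.81 - 10.24) / 37.76
cos(theta2) = 0.377119
theta2 = 67.8447 degrees


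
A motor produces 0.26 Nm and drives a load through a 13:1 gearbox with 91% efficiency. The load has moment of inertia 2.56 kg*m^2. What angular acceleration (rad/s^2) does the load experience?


tau_out = tau_motor * N * eta
= 0.26 * 13 * 0.91 = 3.0758 Nm
alpha = tau_out / I = 3.0758 / 2.56
= 1.2015 rad/s^2


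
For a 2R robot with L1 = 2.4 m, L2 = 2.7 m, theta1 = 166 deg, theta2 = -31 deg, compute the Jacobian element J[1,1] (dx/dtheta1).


J[1,1] = -L1*sin(t1) - L2*sin(t1+t2)
= -2.4*sin(166) - 2.7*sin(135)
= -2.4898


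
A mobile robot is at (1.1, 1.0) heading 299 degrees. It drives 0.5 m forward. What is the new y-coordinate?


y_new = y0 + d*sin(theta)
= 1.0 + 0.5*sin(299)
= 1.0 + -0.4373
= 0.5627


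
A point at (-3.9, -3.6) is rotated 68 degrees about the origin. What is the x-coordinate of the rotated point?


x' = x*cos(theta) - y*sin(theta)
cos(68 deg) = 0.3746, sin(68 deg) = 0.9272
x' = -3.9 * 0.3746 - -3.6 * 0.9272
= -1.461 - -3.3379
= 1.8769


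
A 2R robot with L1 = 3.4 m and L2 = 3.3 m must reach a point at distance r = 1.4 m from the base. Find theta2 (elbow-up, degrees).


cos(theta2) = (r^2 - L1^2 - L2^2) / (2*L1*L2)
cos(theta2) = (1.96 - 11.56 - 10.89) / 22.44
cos(theta2) = -0.913102
theta2 = 155.9376 degrees


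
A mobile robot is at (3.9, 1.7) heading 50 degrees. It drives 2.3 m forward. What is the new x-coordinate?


x_new = x0 + d*cos(theta)
= 3.9 + 2.3*cos(50)
= 3.9 + 1.4784
= 5.3784


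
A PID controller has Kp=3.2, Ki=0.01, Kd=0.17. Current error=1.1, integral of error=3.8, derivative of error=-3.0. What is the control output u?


u = Kp*e + Ki*int(e) + Kd*de/dt
= 3.2*1.1 + 0.01*3.8 + 0.17*(-3.0)
= 3.52 + 0.038 + -0.51
= 3.048


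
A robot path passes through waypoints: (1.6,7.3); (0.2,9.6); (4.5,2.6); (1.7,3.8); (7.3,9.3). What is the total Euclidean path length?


Segment lengths:
  seg1 = sqrt((-1.4)^2 + (2.3)^2) = 2.6926
  seg2 = sqrt((4.3)^2 + (-7.0)^2) = 8.2152
  seg3 = sqrt((-2.8)^2 + (1.2)^2) = 3.0463
  seg4 = sqrt((5.6)^2 + (5.5)^2) = 7.8492
Total = 21.8033


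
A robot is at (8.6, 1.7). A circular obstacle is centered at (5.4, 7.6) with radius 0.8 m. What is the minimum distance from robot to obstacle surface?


center_dist = sqrt((8.6-5.4)^2 + (1.7-7.6)^2)
= sqrt(10.24 + 34.81)
= 6.7119
min_dist = center_dist - radius = 6.7119 - 0.8 = 5.9119 m


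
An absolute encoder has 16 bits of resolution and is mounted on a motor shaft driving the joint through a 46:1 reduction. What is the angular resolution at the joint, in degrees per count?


counts = 2^16 = 65536
effective counts at joint = 65536 * 46 = 3014656
resolution = 360 / 3014656
= 1.1942e-04 deg/count


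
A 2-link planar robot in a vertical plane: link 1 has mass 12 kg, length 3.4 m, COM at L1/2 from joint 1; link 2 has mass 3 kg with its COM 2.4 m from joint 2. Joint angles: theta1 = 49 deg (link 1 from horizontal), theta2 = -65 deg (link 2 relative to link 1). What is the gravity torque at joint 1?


Horizontal distance from joint 1 to link-1 COM:
  x_c1 = (L1/2)*cos(t1) = 1.7 * 0.6561 = 1.1153 m
Horizontal distance from joint 1 to link-2 COM:
  x_c2 = L1*cos(t1) + Lc2*cos(t1+t2)
       = 3.4*0.6561 + 2.4*0.9613 = 4.5376 m
tau1 = m1*g*x_c1 + m2*g*x_c2
     = 12*9.81*1.1153 + 3*9.81*4.5376
     = 131.2932 + 133.5424
     = 264.8356 Nm


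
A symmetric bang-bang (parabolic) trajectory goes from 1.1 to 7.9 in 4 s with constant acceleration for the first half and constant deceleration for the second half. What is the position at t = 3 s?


Symmetric rest-to-rest: each phase covers (pf-p0)/2 in time T/2. 0.5*a*(T/2)^2 = (pf-p0)/2 => a = 4*(pf-p0)/T^2
a = 4*(7.9-1.1)/4^2 = 1.7
t = 3 is in the deceleration phase (t > T/2).
p = pf - 0.5*a*(T-t)^2 = 7.9 - 0.5*1.7*1^2
= 7.05


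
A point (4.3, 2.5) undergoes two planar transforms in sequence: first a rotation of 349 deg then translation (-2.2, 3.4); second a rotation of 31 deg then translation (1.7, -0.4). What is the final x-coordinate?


After transform 1:
x1 = cos(349)*4.3 - sin(349)*2.5 + -2.2 = 2.498
y1 = sin(349)*4.3 + cos(349)*2.5 + 3.4 = 5.0336
After transform 2:
x2 = cos(31)*2.498 - sin(31)*5.0336 + 1.7
= 1.2487


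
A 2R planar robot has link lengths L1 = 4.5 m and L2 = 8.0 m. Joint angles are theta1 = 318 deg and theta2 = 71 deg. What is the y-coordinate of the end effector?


Convert angles to radians: theta1 = 5.5501, theta2 = 1.2392
y = L1*sin(theta1) + L2*sin(theta1+theta2)
y = -3.0111 + 3.8785
y = 0.8674


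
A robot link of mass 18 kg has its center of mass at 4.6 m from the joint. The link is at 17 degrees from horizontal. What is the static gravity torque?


tau = m*g*L*cos(angle)
= 18 * 9.81 * 4.6 * cos(17 deg)
= 18 * 9.81 * 4.6 * 0.9563
= 776.7758 Nm


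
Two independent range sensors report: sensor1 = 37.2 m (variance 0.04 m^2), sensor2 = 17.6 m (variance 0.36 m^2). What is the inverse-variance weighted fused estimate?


w1 = (1/var1) / (1/var1 + 1/var2)
   = 25.0 / (25.0 + 2.7778) = 0.9
w2 = 1 - w1 = 0.1
fused = w1*s1 + w2*s2 = 33.48 + 1.76
= 35.24 m


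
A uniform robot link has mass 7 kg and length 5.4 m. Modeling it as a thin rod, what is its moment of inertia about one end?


I = (1/3) * m * L^2
= (1/3) * 7 * 5.4^2
= 0.333333 * 7 * 29.16
= 68.04 kg*m^2


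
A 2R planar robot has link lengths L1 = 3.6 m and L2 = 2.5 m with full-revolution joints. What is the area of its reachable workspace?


r_max = L1 + L2 = 6.1 m
r_min = |L1 - L2| = 1.1 m
Area = pi*(r_max^2 - r_min^2)
= pi*(37.21 - 1.21)
= pi * 36.0
= 113.0973 m^2


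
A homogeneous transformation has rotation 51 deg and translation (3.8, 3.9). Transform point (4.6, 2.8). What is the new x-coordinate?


x' = cos(theta)*px - sin(theta)*py + tx
= 0.6293*4.6 - 0.7771*2.8 + 3.8
= 4.5189


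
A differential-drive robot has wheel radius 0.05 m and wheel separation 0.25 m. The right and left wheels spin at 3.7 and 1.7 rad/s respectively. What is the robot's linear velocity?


vR = r*wR = 0.05*3.7 = 0.185 m/s
vL = r*wL = 0.05*1.7 = 0.085 m/s
v = (vR+vL)/2 = 0.135 m/s
omega = (vR-vL)/L = 0.4 rad/s
linear velocity = 0.135 m/s


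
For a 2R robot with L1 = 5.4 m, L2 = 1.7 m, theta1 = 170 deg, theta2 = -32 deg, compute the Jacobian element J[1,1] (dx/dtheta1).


J[1,1] = -L1*sin(t1) - L2*sin(t1+t2)
= -5.4*sin(170) - 1.7*sin(138)
= -2.0752


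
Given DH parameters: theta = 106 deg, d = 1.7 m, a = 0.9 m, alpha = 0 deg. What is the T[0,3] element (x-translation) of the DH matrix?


T[0,3] = a * cos(theta)
= 0.9 * cos(106 deg)
= 0.9 * -0.2756
= -0.2481


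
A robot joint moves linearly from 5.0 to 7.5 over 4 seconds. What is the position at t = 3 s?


s = t/T = 3/4 = 0.75
p(t) = p0 + (pf-p0)*s
= 5.0 + (7.5 - 5.0) * 0.75
= 6.875


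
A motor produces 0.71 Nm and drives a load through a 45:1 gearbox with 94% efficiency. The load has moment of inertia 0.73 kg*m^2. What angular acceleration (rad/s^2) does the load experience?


tau_out = tau_motor * N * eta
= 0.71 * 45 * 0.94 = 30.033 Nm
alpha = tau_out / I = 30.033 / 0.73
= 41.1411 rad/s^2


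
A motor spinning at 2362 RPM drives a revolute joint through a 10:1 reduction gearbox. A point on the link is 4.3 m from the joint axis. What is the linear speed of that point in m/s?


omega_motor = 2362 * 2*pi/60 = 247.3481 rad/s
omega_joint = omega_motor / 10 = 24.7348 rad/s
v = omega_joint * r = 24.7348 * 4.3
= 106.3597 m/s


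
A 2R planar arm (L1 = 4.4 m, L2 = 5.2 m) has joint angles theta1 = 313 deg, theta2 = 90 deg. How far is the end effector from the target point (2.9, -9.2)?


End effector via forward kinematics:
x = L1*cos(t1) + L2*cos(t1+t2) = 6.8038
y = L1*sin(t1) + L2*sin(t1+t2) = 0.3284
Distance to target:
d = sqrt((2.9 - 6.8038)^2 + (-9.2 - 0.3284)^2)
= sqrt(15.2399 + 90.7911)
= 10.2971 m


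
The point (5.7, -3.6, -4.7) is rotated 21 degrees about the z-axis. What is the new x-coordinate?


Rotation about z-axis: x' = x*cos(theta) - y*sin(theta)
= 5.7 * 0.9336 - -3.6 * 0.3584
= 6.6115


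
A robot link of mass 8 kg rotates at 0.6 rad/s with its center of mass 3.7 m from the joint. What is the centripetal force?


F = m * omega^2 * r
= 8 * 0.6^2 * 3.7
= 8 * 0.36 * 3.7
= 10.656 N


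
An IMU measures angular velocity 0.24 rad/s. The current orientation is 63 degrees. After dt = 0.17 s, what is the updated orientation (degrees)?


delta_theta = w * dt = 0.24 * 0.17 = 0.0408 rad
= 2.3377 deg
theta_new = 63 + 2.3377 = 65.3377 deg


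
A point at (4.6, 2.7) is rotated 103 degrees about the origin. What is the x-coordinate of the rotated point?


x' = x*cos(theta) - y*sin(theta)
cos(103 deg) = -0.225, sin(103 deg) = 0.9744
x' = 4.6 * -0.225 - 2.7 * 0.9744
= -1.0348 - 2.6308
= -3.6656


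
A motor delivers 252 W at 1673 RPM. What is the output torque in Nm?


omega = 1673 * 2*pi/60 = 175.1962 rad/s
tau = P / omega = 252 / 175.1962
= 1.4384 Nm


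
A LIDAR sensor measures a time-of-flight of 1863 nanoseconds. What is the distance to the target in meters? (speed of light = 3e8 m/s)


tof = 1863 ns = 1.863e-06 s
dist = c * tof / 2
= 3e8 * 1.863e-06 / 2
= 279.45 m


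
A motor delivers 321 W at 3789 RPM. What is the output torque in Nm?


omega = 3789 * 2*pi/60 = 396.7832 rad/s
tau = P / omega = 321 / 396.7832
= 0.809 Nm


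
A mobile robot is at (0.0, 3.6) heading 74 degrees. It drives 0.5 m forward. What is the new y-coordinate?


y_new = y0 + d*sin(theta)
= 3.6 + 0.5*sin(74)
= 3.6 + 0.4806
= 4.0806


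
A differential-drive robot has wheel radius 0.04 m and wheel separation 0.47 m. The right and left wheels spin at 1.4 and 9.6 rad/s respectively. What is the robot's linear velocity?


vR = r*wR = 0.04*1.4 = 0.056 m/s
vL = r*wL = 0.04*9.6 = 0.384 m/s
v = (vR+vL)/2 = 0.22 m/s
omega = (vR-vL)/L = -0.6979 rad/s
linear velocity = 0.22 m/s


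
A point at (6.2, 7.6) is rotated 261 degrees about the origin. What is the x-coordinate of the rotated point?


x' = x*cos(theta) - y*sin(theta)
cos(261 deg) = -0.1564, sin(261 deg) = -0.9877
x' = 6.2 * -0.1564 - 7.6 * -0.9877
= -0.9699 - -7.5064
= 6.5365


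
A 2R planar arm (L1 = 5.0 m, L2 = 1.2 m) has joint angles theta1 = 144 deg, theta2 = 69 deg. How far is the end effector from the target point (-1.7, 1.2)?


End effector via forward kinematics:
x = L1*cos(t1) + L2*cos(t1+t2) = -5.0515
y = L1*sin(t1) + L2*sin(t1+t2) = 2.2854
Distance to target:
d = sqrt((-1.7 - -5.0515)^2 + (1.2 - 2.2854)^2)
= sqrt(11.2325 + 1.178)
= 3.5229 m


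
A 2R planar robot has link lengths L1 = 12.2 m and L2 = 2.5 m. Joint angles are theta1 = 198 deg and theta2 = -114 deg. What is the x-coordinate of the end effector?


Convert angles to radians: theta1 = 3.4558, theta2 = -1.9897
x = L1*cos(theta1) + L2*cos(theta1+theta2)
x = -11.6029 + 0.2613
x = -11.3416


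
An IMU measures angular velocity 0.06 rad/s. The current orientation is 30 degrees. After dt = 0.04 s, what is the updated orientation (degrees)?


delta_theta = w * dt = 0.06 * 0.04 = 0.0024 rad
= 0.1375 deg
theta_new = 30 + 0.1375 = 30.1375 deg


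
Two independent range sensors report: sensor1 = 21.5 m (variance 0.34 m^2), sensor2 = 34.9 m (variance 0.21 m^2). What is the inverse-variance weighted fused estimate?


w1 = (1/var1) / (1/var1 + 1/var2)
   = 2.9412 / (2.9412 + 4.7619) = 0.3818
w2 = 1 - w1 = 0.6182
fused = w1*s1 + w2*s2 = 8.2091 + 21.5745
= 29.7836 m


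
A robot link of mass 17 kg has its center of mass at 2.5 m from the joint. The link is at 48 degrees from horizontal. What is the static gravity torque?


tau = m*g*L*cos(angle)
= 17 * 9.81 * 2.5 * cos(48 deg)
= 17 * 9.81 * 2.5 * 0.6691
= 278.9773 Nm


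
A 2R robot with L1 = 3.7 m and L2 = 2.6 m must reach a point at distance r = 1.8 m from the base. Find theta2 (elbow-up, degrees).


cos(theta2) = (r^2 - L1^2 - L2^2) / (2*L1*L2)
cos(theta2) = (3.24 - 13.69 - 6.76) / 19.24
cos(theta2) = -0.894491
theta2 = 153.4431 degrees


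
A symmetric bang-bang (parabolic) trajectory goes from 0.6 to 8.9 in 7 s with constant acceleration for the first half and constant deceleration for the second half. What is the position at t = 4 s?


Symmetric rest-to-rest: each phase covers (pf-p0)/2 in time T/2. 0.5*a*(T/2)^2 = (pf-p0)/2 => a = 4*(pf-p0)/T^2
a = 4*(8.9-0.6)/7^2 = 0.6776
t = 4 is in the deceleration phase (t > T/2).
p = pf - 0.5*a*(T-t)^2 = 8.9 - 0.5*0.6776*3^2
= 5.851


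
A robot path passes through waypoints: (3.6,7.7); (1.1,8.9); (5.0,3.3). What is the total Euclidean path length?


Segment lengths:
  seg1 = sqrt((-2.5)^2 + (1.2)^2) = 2.7731
  seg2 = sqrt((3.9)^2 + (-5.6)^2) = 6.8242
Total = 9.5973


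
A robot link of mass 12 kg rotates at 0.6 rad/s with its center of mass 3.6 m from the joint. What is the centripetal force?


F = m * omega^2 * r
= 12 * 0.6^2 * 3.6
= 12 * 0.36 * 3.6
= 15.552 N


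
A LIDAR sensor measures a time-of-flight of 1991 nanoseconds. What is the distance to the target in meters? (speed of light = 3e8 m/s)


tof = 1991 ns = 1.991e-06 s
dist = c * tof / 2
= 3e8 * 1.991e-06 / 2
= 298.65 m


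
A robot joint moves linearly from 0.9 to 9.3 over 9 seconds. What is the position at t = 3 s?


s = t/T = 3/9 = 0.3333
p(t) = p0 + (pf-p0)*s
= 0.9 + (9.3 - 0.9) * 0.3333
= 3.7


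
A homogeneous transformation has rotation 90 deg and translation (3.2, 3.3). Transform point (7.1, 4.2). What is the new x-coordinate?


x' = cos(theta)*px - sin(theta)*py + tx
= 0.0*7.1 - 1.0*4.2 + 3.2
= -1.0


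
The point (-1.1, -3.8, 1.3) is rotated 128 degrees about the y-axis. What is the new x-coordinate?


Rotation about y-axis: x' = x*cos(theta) + z*sin(theta)
= -1.1 * -0.6157 + 1.3 * 0.788
= 1.7016


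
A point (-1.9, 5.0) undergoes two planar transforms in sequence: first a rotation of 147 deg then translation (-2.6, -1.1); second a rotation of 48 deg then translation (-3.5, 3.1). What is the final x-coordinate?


After transform 1:
x1 = cos(147)*-1.9 - sin(147)*5.0 + -2.6 = -3.7297
y1 = sin(147)*-1.9 + cos(147)*5.0 + -1.1 = -6.3282
After transform 2:
x2 = cos(48)*-3.7297 - sin(48)*-6.3282 + -3.5
= -1.2929


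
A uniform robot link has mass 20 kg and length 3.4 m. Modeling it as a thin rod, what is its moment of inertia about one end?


I = (1/3) * m * L^2
= (1/3) * 20 * 3.4^2
= 0.333333 * 20 * 11.56
= 77.0667 kg*m^2


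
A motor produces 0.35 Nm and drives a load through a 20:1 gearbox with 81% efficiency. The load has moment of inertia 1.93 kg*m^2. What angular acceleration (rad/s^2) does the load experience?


tau_out = tau_motor * N * eta
= 0.35 * 20 * 0.81 = 5.67 Nm
alpha = tau_out / I = 5.67 / 1.93
= 2.9378 rad/s^2


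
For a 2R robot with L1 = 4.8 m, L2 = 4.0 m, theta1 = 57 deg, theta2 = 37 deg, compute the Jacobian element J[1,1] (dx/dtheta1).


J[1,1] = -L1*sin(t1) - L2*sin(t1+t2)
= -4.8*sin(57) - 4.0*sin(94)
= -8.0159


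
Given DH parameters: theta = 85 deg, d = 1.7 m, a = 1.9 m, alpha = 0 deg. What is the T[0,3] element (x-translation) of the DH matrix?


T[0,3] = a * cos(theta)
= 1.9 * cos(85 deg)
= 1.9 * 0.0872
= 0.1656
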